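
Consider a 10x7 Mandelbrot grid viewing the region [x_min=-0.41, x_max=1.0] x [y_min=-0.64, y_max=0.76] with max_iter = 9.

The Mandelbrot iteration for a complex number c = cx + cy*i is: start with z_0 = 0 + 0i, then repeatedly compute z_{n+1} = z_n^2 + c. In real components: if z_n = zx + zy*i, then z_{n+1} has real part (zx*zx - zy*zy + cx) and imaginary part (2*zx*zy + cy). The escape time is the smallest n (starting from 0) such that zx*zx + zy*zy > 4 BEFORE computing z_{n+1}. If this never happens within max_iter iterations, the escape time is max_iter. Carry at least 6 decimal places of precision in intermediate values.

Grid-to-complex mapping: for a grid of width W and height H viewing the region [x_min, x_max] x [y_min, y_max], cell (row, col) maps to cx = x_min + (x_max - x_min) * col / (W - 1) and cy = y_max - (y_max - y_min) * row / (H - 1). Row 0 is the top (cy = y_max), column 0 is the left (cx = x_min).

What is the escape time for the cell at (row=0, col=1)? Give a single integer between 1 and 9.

z_0 = 0 + 0i, c = -0.2533 + 0.7600i
Iter 1: z = -0.2533 + 0.7600i, |z|^2 = 0.6418
Iter 2: z = -0.7668 + 0.3749i, |z|^2 = 0.7285
Iter 3: z = 0.1940 + 0.1850i, |z|^2 = 0.0719
Iter 4: z = -0.2499 + 0.8318i, |z|^2 = 0.7544
Iter 5: z = -0.8828 + 0.3442i, |z|^2 = 0.8977
Iter 6: z = 0.4074 + 0.1523i, |z|^2 = 0.1892
Iter 7: z = -0.1105 + 0.8841i, |z|^2 = 0.7938
Iter 8: z = -1.0227 + 0.5646i, |z|^2 = 1.3648

Answer: 9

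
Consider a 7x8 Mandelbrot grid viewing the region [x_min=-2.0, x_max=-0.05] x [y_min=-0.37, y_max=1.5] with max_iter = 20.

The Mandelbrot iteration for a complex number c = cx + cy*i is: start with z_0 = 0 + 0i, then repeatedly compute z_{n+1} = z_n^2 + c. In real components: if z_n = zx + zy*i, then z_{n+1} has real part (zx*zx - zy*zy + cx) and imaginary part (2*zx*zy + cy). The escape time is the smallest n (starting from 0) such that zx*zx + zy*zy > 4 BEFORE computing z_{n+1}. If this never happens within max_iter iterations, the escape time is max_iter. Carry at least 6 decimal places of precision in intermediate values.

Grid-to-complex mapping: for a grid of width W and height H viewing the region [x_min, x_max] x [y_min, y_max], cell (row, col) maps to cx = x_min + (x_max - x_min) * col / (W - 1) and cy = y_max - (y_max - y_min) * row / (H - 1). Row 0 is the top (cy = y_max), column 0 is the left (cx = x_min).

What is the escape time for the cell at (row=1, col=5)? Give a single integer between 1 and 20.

z_0 = 0 + 0i, c = -0.3750 + 1.2329i
Iter 1: z = -0.3750 + 1.2329i, |z|^2 = 1.6606
Iter 2: z = -1.7543 + 0.3082i, |z|^2 = 3.1726
Iter 3: z = 2.6076 + 0.1514i, |z|^2 = 6.8226
Escaped at iteration 3

Answer: 3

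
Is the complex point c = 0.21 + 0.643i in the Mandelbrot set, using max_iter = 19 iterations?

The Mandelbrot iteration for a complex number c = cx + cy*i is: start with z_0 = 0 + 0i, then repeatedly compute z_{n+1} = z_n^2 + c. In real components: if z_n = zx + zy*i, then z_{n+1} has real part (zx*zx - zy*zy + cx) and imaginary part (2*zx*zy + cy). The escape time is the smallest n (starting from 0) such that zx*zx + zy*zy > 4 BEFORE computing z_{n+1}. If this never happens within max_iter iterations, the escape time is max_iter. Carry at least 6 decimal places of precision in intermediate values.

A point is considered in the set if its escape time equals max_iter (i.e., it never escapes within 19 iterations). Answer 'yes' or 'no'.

z_0 = 0 + 0i, c = 0.2100 + 0.6430i
Iter 1: z = 0.2100 + 0.6430i, |z|^2 = 0.4575
Iter 2: z = -0.1593 + 0.9131i, |z|^2 = 0.8591
Iter 3: z = -0.5983 + 0.3520i, |z|^2 = 0.4819
Iter 4: z = 0.4440 + 0.2218i, |z|^2 = 0.2464
Iter 5: z = 0.3580 + 0.8400i, |z|^2 = 0.8337
Iter 6: z = -0.3674 + 1.2444i, |z|^2 = 1.6835
Iter 7: z = -1.2035 + -0.2714i, |z|^2 = 1.5220
Iter 8: z = 1.5847 + 1.2962i, |z|^2 = 4.1915
Escaped at iteration 8

Answer: no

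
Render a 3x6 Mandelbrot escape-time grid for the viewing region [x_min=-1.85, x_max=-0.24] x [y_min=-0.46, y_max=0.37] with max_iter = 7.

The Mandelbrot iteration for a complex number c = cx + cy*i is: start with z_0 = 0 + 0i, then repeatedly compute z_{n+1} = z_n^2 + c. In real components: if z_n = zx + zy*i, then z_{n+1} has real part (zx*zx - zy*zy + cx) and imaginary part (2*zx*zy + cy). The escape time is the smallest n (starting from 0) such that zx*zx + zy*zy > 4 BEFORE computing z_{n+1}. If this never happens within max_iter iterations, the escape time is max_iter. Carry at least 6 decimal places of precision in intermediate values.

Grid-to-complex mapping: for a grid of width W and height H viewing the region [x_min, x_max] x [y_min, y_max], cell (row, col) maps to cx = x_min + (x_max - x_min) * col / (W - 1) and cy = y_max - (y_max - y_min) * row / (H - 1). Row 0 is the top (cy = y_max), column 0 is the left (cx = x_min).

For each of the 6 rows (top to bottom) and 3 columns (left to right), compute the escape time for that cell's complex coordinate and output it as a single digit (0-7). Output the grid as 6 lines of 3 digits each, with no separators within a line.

(row=0, col=0): c = -1.8500 + 0.3700i → escape time 3
(row=0, col=1): c = -1.0450 + 0.3700i → escape time 7
(row=0, col=2): c = -0.2400 + 0.3700i → escape time 7
(row=1, col=0): c = -1.8500 + 0.2040i → escape time 4
(row=1, col=1): c = -1.0450 + 0.2040i → escape time 7
(row=1, col=2): c = -0.2400 + 0.2040i → escape time 7
(row=2, col=0): c = -1.8500 + 0.0380i → escape time 6
(row=2, col=1): c = -1.0450 + 0.0380i → escape time 7
(row=2, col=2): c = -0.2400 + 0.0380i → escape time 7
(row=3, col=0): c = -1.8500 + -0.1280i → escape time 4
(row=3, col=1): c = -1.0450 + -0.1280i → escape time 7
(row=3, col=2): c = -0.2400 + -0.1280i → escape time 7
(row=4, col=0): c = -1.8500 + -0.2940i → escape time 3
(row=4, col=1): c = -1.0450 + -0.2940i → escape time 7
(row=4, col=2): c = -0.2400 + -0.2940i → escape time 7
(row=5, col=0): c = -1.8500 + -0.4600i → escape time 3
(row=5, col=1): c = -1.0450 + -0.4600i → escape time 5
(row=5, col=2): c = -0.2400 + -0.4600i → escape time 7

Answer: 377
477
677
477
377
357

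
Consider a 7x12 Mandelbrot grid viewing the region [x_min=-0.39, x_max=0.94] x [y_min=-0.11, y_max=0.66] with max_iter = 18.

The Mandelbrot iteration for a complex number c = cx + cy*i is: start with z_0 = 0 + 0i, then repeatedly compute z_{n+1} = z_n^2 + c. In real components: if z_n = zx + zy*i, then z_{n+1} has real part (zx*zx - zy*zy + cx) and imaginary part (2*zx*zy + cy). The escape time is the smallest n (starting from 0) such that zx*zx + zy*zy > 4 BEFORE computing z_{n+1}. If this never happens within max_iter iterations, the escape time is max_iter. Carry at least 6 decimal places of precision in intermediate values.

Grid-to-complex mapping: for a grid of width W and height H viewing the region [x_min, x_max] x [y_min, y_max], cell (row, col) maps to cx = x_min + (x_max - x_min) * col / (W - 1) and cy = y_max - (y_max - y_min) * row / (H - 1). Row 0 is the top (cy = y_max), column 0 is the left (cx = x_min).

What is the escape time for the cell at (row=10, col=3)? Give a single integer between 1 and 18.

Answer: 18

Derivation:
z_0 = 0 + 0i, c = 0.2750 + -0.0400i
Iter 1: z = 0.2750 + -0.0400i, |z|^2 = 0.0772
Iter 2: z = 0.3490 + -0.0620i, |z|^2 = 0.1257
Iter 3: z = 0.3930 + -0.0833i, |z|^2 = 0.1614
Iter 4: z = 0.4225 + -0.1055i, |z|^2 = 0.1896
Iter 5: z = 0.4424 + -0.1291i, |z|^2 = 0.2124
Iter 6: z = 0.4540 + -0.1542i, |z|^2 = 0.2299
Iter 7: z = 0.4574 + -0.1800i, |z|^2 = 0.2416
Iter 8: z = 0.4518 + -0.2047i, |z|^2 = 0.2460
Iter 9: z = 0.4372 + -0.2249i, |z|^2 = 0.2417
Iter 10: z = 0.4155 + -0.2367i, |z|^2 = 0.2287
Iter 11: z = 0.3916 + -0.2367i, |z|^2 = 0.2094
Iter 12: z = 0.3724 + -0.2254i, |z|^2 = 0.1895
Iter 13: z = 0.3628 + -0.2079i, |z|^2 = 0.1749
Iter 14: z = 0.3634 + -0.1908i, |z|^2 = 0.1685
Iter 15: z = 0.3707 + -0.1787i, |z|^2 = 0.1693
Iter 16: z = 0.3805 + -0.1725i, |z|^2 = 0.1745
Iter 17: z = 0.3900 + -0.1713i, |z|^2 = 0.1814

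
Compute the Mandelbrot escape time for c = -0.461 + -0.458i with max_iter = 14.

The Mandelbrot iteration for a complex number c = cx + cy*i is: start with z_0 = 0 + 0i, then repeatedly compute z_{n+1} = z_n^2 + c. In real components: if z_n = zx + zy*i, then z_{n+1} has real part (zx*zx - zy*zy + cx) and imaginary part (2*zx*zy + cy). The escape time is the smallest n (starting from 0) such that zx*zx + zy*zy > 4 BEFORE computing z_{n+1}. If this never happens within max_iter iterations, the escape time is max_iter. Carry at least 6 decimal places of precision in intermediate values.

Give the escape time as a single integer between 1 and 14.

z_0 = 0 + 0i, c = -0.4610 + -0.4580i
Iter 1: z = -0.4610 + -0.4580i, |z|^2 = 0.4223
Iter 2: z = -0.4582 + -0.0357i, |z|^2 = 0.2113
Iter 3: z = -0.2523 + -0.4253i, |z|^2 = 0.2445
Iter 4: z = -0.5782 + -0.2434i, |z|^2 = 0.3936
Iter 5: z = -0.1859 + -0.1765i, |z|^2 = 0.0657
Iter 6: z = -0.4576 + -0.3924i, |z|^2 = 0.3633
Iter 7: z = -0.4056 + -0.0989i, |z|^2 = 0.1743
Iter 8: z = -0.3063 + -0.3778i, |z|^2 = 0.2365
Iter 9: z = -0.5099 + -0.2266i, |z|^2 = 0.3113
Iter 10: z = -0.2524 + -0.2269i, |z|^2 = 0.1152
Iter 11: z = -0.4488 + -0.3435i, |z|^2 = 0.3194
Iter 12: z = -0.3775 + -0.1497i, |z|^2 = 0.1649
Iter 13: z = -0.3409 + -0.3450i, |z|^2 = 0.2352

Answer: 14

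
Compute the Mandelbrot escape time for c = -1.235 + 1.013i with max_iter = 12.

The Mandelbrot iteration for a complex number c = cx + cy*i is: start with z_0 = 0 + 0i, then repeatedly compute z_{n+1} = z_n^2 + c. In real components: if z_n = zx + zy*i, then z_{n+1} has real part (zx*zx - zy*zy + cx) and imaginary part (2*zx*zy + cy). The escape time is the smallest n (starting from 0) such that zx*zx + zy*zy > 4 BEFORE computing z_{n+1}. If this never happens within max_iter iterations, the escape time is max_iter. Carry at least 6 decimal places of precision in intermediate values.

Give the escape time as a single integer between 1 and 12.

Answer: 3

Derivation:
z_0 = 0 + 0i, c = -1.2350 + 1.0130i
Iter 1: z = -1.2350 + 1.0130i, |z|^2 = 2.5514
Iter 2: z = -0.7359 + -1.4891i, |z|^2 = 2.7591
Iter 3: z = -2.9108 + 3.2048i, |z|^2 = 18.7437
Escaped at iteration 3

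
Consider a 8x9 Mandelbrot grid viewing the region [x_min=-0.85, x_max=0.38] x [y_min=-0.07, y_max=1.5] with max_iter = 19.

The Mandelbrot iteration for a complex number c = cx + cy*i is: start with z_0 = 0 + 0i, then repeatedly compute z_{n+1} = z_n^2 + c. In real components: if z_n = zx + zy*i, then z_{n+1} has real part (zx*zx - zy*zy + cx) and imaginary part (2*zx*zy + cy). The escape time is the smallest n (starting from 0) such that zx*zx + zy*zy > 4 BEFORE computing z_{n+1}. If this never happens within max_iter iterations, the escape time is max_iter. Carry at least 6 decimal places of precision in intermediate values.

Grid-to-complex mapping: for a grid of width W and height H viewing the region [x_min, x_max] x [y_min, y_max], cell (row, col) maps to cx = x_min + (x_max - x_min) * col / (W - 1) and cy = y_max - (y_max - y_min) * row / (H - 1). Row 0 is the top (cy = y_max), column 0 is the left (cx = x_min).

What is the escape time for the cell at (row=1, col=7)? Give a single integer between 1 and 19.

Answer: 2

Derivation:
z_0 = 0 + 0i, c = 0.3800 + 1.3037i
Iter 1: z = 0.3800 + 1.3037i, |z|^2 = 1.8442
Iter 2: z = -1.1754 + 2.2946i, |z|^2 = 6.6467
Escaped at iteration 2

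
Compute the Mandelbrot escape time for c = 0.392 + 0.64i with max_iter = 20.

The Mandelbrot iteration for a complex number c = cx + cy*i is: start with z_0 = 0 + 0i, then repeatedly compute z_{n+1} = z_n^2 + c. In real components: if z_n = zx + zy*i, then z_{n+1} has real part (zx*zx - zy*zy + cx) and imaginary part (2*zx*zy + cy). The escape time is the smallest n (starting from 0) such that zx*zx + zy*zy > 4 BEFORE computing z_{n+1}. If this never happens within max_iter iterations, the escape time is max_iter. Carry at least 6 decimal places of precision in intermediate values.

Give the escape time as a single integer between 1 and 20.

z_0 = 0 + 0i, c = 0.3920 + 0.6400i
Iter 1: z = 0.3920 + 0.6400i, |z|^2 = 0.5633
Iter 2: z = 0.1361 + 1.1418i, |z|^2 = 1.3221
Iter 3: z = -0.8931 + 0.9507i, |z|^2 = 1.7015
Iter 4: z = 0.2858 + -1.0582i, |z|^2 = 1.2014
Iter 5: z = -0.6460 + 0.0352i, |z|^2 = 0.4186
Iter 6: z = 0.8081 + 0.5946i, |z|^2 = 1.0065
Iter 7: z = 0.6915 + 1.6009i, |z|^2 = 3.0411
Iter 8: z = -1.6927 + 2.8541i, |z|^2 = 11.0113
Escaped at iteration 8

Answer: 8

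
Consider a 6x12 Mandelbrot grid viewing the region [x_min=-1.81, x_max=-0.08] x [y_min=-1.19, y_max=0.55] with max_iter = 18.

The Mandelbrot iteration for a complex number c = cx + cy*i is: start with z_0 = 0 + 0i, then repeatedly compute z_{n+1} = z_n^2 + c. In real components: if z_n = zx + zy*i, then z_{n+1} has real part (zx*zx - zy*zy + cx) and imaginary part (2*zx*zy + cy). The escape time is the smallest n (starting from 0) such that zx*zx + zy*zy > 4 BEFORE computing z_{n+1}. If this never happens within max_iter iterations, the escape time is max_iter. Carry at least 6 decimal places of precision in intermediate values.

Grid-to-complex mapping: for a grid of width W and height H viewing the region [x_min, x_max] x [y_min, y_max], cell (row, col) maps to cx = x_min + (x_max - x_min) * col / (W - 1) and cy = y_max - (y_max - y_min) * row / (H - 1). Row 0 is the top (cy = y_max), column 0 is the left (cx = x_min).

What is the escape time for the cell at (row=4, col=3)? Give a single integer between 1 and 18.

z_0 = 0 + 0i, c = -0.7720 + -0.0827i
Iter 1: z = -0.7720 + -0.0827i, |z|^2 = 0.6028
Iter 2: z = -0.1829 + 0.0450i, |z|^2 = 0.0355
Iter 3: z = -0.7406 + -0.0992i, |z|^2 = 0.5583
Iter 4: z = -0.2334 + 0.0642i, |z|^2 = 0.0586
Iter 5: z = -0.7217 + -0.1127i, |z|^2 = 0.5335
Iter 6: z = -0.2639 + 0.0799i, |z|^2 = 0.0760
Iter 7: z = -0.7087 + -0.1249i, |z|^2 = 0.5179
Iter 8: z = -0.2853 + 0.0943i, |z|^2 = 0.0903
Iter 9: z = -0.6995 + -0.1365i, |z|^2 = 0.5080
Iter 10: z = -0.3013 + 0.1083i, |z|^2 = 0.1025
Iter 11: z = -0.6929 + -0.1480i, |z|^2 = 0.5021
Iter 12: z = -0.3138 + 0.1224i, |z|^2 = 0.1134
Iter 13: z = -0.6885 + -0.1595i, |z|^2 = 0.4995
Iter 14: z = -0.3234 + 0.1369i, |z|^2 = 0.1233
Iter 15: z = -0.6862 + -0.1713i, |z|^2 = 0.5002
Iter 16: z = -0.3305 + 0.1524i, |z|^2 = 0.1324
Iter 17: z = -0.6860 + -0.1834i, |z|^2 = 0.5042

Answer: 18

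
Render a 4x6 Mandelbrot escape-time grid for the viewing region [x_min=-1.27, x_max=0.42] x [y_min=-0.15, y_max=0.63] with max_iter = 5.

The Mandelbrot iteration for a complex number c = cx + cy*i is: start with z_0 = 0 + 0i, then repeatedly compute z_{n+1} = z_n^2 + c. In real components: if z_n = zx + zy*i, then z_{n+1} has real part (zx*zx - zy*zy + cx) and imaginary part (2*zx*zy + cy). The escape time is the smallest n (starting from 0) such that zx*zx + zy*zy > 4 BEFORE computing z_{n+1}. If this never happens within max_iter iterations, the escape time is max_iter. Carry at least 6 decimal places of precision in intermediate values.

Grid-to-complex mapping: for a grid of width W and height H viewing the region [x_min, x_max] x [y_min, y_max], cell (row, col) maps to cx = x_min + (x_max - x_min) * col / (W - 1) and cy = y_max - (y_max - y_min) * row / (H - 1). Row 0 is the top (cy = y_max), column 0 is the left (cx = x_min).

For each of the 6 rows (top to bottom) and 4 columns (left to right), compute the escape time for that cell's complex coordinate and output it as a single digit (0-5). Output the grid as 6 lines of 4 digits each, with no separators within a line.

Answer: 3555
5555
5555
5555
5555
5555

Derivation:
(row=0, col=0): c = -1.2700 + 0.6300i → escape time 3
(row=0, col=1): c = -0.7067 + 0.6300i → escape time 5
(row=0, col=2): c = -0.1433 + 0.6300i → escape time 5
(row=0, col=3): c = 0.4200 + 0.6300i → escape time 5
(row=1, col=0): c = -1.2700 + 0.4740i → escape time 5
(row=1, col=1): c = -0.7067 + 0.4740i → escape time 5
(row=1, col=2): c = -0.1433 + 0.4740i → escape time 5
(row=1, col=3): c = 0.4200 + 0.4740i → escape time 5
(row=2, col=0): c = -1.2700 + 0.3180i → escape time 5
(row=2, col=1): c = -0.7067 + 0.3180i → escape time 5
(row=2, col=2): c = -0.1433 + 0.3180i → escape time 5
(row=2, col=3): c = 0.4200 + 0.3180i → escape time 5
(row=3, col=0): c = -1.2700 + 0.1620i → escape time 5
(row=3, col=1): c = -0.7067 + 0.1620i → escape time 5
(row=3, col=2): c = -0.1433 + 0.1620i → escape time 5
(row=3, col=3): c = 0.4200 + 0.1620i → escape time 5
(row=4, col=0): c = -1.2700 + 0.0060i → escape time 5
(row=4, col=1): c = -0.7067 + 0.0060i → escape time 5
(row=4, col=2): c = -0.1433 + 0.0060i → escape time 5
(row=4, col=3): c = 0.4200 + 0.0060i → escape time 5
(row=5, col=0): c = -1.2700 + -0.1500i → escape time 5
(row=5, col=1): c = -0.7067 + -0.1500i → escape time 5
(row=5, col=2): c = -0.1433 + -0.1500i → escape time 5
(row=5, col=3): c = 0.4200 + -0.1500i → escape time 5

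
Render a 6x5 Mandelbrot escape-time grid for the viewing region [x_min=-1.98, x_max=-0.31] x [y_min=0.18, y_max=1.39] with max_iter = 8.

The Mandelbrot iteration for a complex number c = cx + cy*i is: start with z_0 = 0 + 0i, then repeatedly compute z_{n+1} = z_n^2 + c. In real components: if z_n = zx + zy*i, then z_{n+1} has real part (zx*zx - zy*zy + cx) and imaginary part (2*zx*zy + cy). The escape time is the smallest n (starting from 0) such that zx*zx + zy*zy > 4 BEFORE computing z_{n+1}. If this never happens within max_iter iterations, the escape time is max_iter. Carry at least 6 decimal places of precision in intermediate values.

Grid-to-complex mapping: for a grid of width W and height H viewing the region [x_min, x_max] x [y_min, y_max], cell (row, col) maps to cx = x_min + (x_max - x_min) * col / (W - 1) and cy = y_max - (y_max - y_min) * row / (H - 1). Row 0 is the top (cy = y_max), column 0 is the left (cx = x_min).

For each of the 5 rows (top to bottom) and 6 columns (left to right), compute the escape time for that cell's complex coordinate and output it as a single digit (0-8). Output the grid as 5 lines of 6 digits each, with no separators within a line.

(row=0, col=0): c = -1.9800 + 1.3900i → escape time 1
(row=0, col=1): c = -1.6460 + 1.3900i → escape time 1
(row=0, col=2): c = -1.3120 + 1.3900i → escape time 2
(row=0, col=3): c = -0.9780 + 1.3900i → escape time 2
(row=0, col=4): c = -0.6440 + 1.3900i → escape time 2
(row=0, col=5): c = -0.3100 + 1.3900i → escape time 2
(row=1, col=0): c = -1.9800 + 1.0875i → escape time 1
(row=1, col=1): c = -1.6460 + 1.0875i → escape time 2
(row=1, col=2): c = -1.3120 + 1.0875i → escape time 3
(row=1, col=3): c = -0.9780 + 1.0875i → escape time 3
(row=1, col=4): c = -0.6440 + 1.0875i → escape time 3
(row=1, col=5): c = -0.3100 + 1.0875i → escape time 4
(row=2, col=0): c = -1.9800 + 0.7850i → escape time 1
(row=2, col=1): c = -1.6460 + 0.7850i → escape time 3
(row=2, col=2): c = -1.3120 + 0.7850i → escape time 3
(row=2, col=3): c = -0.9780 + 0.7850i → escape time 3
(row=2, col=4): c = -0.6440 + 0.7850i → escape time 4
(row=2, col=5): c = -0.3100 + 0.7850i → escape time 8
(row=3, col=0): c = -1.9800 + 0.4825i → escape time 1
(row=3, col=1): c = -1.6460 + 0.4825i → escape time 3
(row=3, col=2): c = -1.3120 + 0.4825i → escape time 4
(row=3, col=3): c = -0.9780 + 0.4825i → escape time 5
(row=3, col=4): c = -0.6440 + 0.4825i → escape time 8
(row=3, col=5): c = -0.3100 + 0.4825i → escape time 8
(row=4, col=0): c = -1.9800 + 0.1800i → escape time 3
(row=4, col=1): c = -1.6460 + 0.1800i → escape time 5
(row=4, col=2): c = -1.3120 + 0.1800i → escape time 8
(row=4, col=3): c = -0.9780 + 0.1800i → escape time 8
(row=4, col=4): c = -0.6440 + 0.1800i → escape time 8
(row=4, col=5): c = -0.3100 + 0.1800i → escape time 8

Answer: 112222
123334
133348
134588
358888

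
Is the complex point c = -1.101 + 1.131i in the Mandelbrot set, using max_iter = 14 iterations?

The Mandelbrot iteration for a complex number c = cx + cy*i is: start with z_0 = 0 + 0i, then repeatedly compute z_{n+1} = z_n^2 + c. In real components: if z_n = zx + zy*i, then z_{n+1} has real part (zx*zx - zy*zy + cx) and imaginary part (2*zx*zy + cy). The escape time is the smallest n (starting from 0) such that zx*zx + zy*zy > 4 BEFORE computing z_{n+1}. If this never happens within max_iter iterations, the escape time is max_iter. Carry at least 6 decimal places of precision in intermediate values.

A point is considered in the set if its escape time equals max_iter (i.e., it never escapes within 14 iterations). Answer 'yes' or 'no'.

Answer: no

Derivation:
z_0 = 0 + 0i, c = -1.1010 + 1.1310i
Iter 1: z = -1.1010 + 1.1310i, |z|^2 = 2.4914
Iter 2: z = -1.1680 + -1.3595i, |z|^2 = 3.2123
Iter 3: z = -1.5850 + 4.3066i, |z|^2 = 21.0590
Escaped at iteration 3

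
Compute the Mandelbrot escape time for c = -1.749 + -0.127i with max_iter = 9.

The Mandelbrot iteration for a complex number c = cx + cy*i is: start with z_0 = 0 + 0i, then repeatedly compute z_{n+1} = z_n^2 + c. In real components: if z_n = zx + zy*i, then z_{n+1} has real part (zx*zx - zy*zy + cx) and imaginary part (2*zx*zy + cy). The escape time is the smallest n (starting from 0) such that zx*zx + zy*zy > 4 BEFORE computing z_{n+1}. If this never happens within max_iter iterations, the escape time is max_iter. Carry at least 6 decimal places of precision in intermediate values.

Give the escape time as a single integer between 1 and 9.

z_0 = 0 + 0i, c = -1.7490 + -0.1270i
Iter 1: z = -1.7490 + -0.1270i, |z|^2 = 3.0751
Iter 2: z = 1.2939 + 0.3172i, |z|^2 = 1.7747
Iter 3: z = -0.1755 + 0.6940i, |z|^2 = 0.5124
Iter 4: z = -2.1998 + -0.3706i, |z|^2 = 4.9763
Escaped at iteration 4

Answer: 4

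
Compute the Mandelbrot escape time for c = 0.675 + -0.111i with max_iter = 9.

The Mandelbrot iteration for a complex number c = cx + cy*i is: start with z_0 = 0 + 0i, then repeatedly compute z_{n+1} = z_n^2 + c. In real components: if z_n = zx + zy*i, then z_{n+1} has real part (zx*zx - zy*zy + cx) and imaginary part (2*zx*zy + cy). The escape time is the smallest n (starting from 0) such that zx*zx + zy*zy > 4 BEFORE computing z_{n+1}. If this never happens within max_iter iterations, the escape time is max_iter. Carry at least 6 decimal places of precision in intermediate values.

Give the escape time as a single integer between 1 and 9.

Answer: 4

Derivation:
z_0 = 0 + 0i, c = 0.6750 + -0.1110i
Iter 1: z = 0.6750 + -0.1110i, |z|^2 = 0.4679
Iter 2: z = 1.1183 + -0.2609i, |z|^2 = 1.3186
Iter 3: z = 1.8576 + -0.6944i, |z|^2 = 3.9328
Iter 4: z = 3.6433 + -2.6909i, |z|^2 = 20.5144
Escaped at iteration 4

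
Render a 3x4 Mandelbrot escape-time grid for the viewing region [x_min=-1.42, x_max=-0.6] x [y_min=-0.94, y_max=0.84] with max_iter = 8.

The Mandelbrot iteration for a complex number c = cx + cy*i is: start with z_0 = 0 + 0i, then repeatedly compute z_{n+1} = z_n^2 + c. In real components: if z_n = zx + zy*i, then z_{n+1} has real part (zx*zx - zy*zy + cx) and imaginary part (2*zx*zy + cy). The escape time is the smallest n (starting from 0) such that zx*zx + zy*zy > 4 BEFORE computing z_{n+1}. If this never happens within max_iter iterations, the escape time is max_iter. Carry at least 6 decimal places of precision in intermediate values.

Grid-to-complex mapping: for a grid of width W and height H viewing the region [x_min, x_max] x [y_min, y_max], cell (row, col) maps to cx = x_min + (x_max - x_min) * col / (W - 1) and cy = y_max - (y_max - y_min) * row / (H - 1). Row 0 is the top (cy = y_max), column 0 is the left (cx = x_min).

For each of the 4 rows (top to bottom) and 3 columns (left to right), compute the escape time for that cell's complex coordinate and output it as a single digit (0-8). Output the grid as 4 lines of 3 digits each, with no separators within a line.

Answer: 334
588
588
334

Derivation:
(row=0, col=0): c = -1.4200 + 0.8400i → escape time 3
(row=0, col=1): c = -1.0100 + 0.8400i → escape time 3
(row=0, col=2): c = -0.6000 + 0.8400i → escape time 4
(row=1, col=0): c = -1.4200 + 0.2467i → escape time 5
(row=1, col=1): c = -1.0100 + 0.2467i → escape time 8
(row=1, col=2): c = -0.6000 + 0.2467i → escape time 8
(row=2, col=0): c = -1.4200 + -0.3467i → escape time 5
(row=2, col=1): c = -1.0100 + -0.3467i → escape time 8
(row=2, col=2): c = -0.6000 + -0.3467i → escape time 8
(row=3, col=0): c = -1.4200 + -0.9400i → escape time 3
(row=3, col=1): c = -1.0100 + -0.9400i → escape time 3
(row=3, col=2): c = -0.6000 + -0.9400i → escape time 4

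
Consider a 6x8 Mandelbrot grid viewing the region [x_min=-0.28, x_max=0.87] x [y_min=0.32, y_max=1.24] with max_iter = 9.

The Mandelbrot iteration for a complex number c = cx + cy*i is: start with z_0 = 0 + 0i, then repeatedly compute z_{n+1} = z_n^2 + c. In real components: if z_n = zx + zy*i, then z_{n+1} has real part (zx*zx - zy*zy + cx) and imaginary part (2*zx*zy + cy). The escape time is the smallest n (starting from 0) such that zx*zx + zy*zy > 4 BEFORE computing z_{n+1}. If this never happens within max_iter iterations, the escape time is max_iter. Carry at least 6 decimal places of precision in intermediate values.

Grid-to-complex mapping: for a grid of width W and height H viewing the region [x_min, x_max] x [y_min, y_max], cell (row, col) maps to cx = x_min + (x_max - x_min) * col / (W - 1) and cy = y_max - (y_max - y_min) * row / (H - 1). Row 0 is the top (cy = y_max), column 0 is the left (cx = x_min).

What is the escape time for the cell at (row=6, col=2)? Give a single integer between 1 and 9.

Answer: 9

Derivation:
z_0 = 0 + 0i, c = 0.1800 + 0.4514i
Iter 1: z = 0.1800 + 0.4514i, |z|^2 = 0.2362
Iter 2: z = 0.0086 + 0.6139i, |z|^2 = 0.3770
Iter 3: z = -0.1969 + 0.4620i, |z|^2 = 0.2522
Iter 4: z = 0.0053 + 0.2695i, |z|^2 = 0.0727
Iter 5: z = 0.1074 + 0.4543i, |z|^2 = 0.2179
Iter 6: z = -0.0148 + 0.5490i, |z|^2 = 0.3016
Iter 7: z = -0.1212 + 0.4351i, |z|^2 = 0.2040
Iter 8: z = 0.0053 + 0.3460i, |z|^2 = 0.1197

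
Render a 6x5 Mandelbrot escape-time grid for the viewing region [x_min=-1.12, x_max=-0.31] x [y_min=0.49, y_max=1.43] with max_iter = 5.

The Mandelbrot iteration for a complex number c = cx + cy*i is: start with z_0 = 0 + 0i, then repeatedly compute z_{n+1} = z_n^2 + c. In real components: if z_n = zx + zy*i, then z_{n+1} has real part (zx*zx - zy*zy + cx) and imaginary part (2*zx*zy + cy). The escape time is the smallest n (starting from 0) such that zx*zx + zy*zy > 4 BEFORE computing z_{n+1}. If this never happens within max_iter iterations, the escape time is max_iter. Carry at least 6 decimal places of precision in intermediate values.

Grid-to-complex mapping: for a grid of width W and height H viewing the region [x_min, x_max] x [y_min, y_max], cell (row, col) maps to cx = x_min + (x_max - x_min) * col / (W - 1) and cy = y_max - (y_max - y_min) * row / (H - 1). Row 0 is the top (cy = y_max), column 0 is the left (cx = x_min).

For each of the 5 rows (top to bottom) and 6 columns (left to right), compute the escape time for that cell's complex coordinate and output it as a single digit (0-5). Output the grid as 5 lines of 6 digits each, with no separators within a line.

Answer: 222222
333333
333445
344555
555555

Derivation:
(row=0, col=0): c = -1.1200 + 1.4300i → escape time 2
(row=0, col=1): c = -0.9580 + 1.4300i → escape time 2
(row=0, col=2): c = -0.7960 + 1.4300i → escape time 2
(row=0, col=3): c = -0.6340 + 1.4300i → escape time 2
(row=0, col=4): c = -0.4720 + 1.4300i → escape time 2
(row=0, col=5): c = -0.3100 + 1.4300i → escape time 2
(row=1, col=0): c = -1.1200 + 1.1950i → escape time 3
(row=1, col=1): c = -0.9580 + 1.1950i → escape time 3
(row=1, col=2): c = -0.7960 + 1.1950i → escape time 3
(row=1, col=3): c = -0.6340 + 1.1950i → escape time 3
(row=1, col=4): c = -0.4720 + 1.1950i → escape time 3
(row=1, col=5): c = -0.3100 + 1.1950i → escape time 3
(row=2, col=0): c = -1.1200 + 0.9600i → escape time 3
(row=2, col=1): c = -0.9580 + 0.9600i → escape time 3
(row=2, col=2): c = -0.7960 + 0.9600i → escape time 3
(row=2, col=3): c = -0.6340 + 0.9600i → escape time 4
(row=2, col=4): c = -0.4720 + 0.9600i → escape time 4
(row=2, col=5): c = -0.3100 + 0.9600i → escape time 5
(row=3, col=0): c = -1.1200 + 0.7250i → escape time 3
(row=3, col=1): c = -0.9580 + 0.7250i → escape time 4
(row=3, col=2): c = -0.7960 + 0.7250i → escape time 4
(row=3, col=3): c = -0.6340 + 0.7250i → escape time 5
(row=3, col=4): c = -0.4720 + 0.7250i → escape time 5
(row=3, col=5): c = -0.3100 + 0.7250i → escape time 5
(row=4, col=0): c = -1.1200 + 0.4900i → escape time 5
(row=4, col=1): c = -0.9580 + 0.4900i → escape time 5
(row=4, col=2): c = -0.7960 + 0.4900i → escape time 5
(row=4, col=3): c = -0.6340 + 0.4900i → escape time 5
(row=4, col=4): c = -0.4720 + 0.4900i → escape time 5
(row=4, col=5): c = -0.3100 + 0.4900i → escape time 5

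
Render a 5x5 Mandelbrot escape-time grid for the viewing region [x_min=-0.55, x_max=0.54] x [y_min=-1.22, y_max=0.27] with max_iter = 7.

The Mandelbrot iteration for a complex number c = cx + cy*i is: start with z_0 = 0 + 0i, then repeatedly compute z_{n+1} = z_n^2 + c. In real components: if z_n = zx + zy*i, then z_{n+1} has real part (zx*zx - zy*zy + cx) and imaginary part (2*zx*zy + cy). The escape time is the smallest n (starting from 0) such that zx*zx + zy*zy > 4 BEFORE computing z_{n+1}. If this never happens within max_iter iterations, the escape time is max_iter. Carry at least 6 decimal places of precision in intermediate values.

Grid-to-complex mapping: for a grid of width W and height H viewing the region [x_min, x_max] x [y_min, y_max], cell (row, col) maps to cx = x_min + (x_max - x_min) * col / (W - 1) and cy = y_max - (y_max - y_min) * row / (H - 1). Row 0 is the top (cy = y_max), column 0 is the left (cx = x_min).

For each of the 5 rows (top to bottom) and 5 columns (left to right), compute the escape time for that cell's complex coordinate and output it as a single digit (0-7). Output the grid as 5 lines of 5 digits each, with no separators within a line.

Answer: 77774
77774
77774
47743
33322

Derivation:
(row=0, col=0): c = -0.5500 + 0.2700i → escape time 7
(row=0, col=1): c = -0.2775 + 0.2700i → escape time 7
(row=0, col=2): c = -0.0050 + 0.2700i → escape time 7
(row=0, col=3): c = 0.2675 + 0.2700i → escape time 7
(row=0, col=4): c = 0.5400 + 0.2700i → escape time 4
(row=1, col=0): c = -0.5500 + -0.1025i → escape time 7
(row=1, col=1): c = -0.2775 + -0.1025i → escape time 7
(row=1, col=2): c = -0.0050 + -0.1025i → escape time 7
(row=1, col=3): c = 0.2675 + -0.1025i → escape time 7
(row=1, col=4): c = 0.5400 + -0.1025i → escape time 4
(row=2, col=0): c = -0.5500 + -0.4750i → escape time 7
(row=2, col=1): c = -0.2775 + -0.4750i → escape time 7
(row=2, col=2): c = -0.0050 + -0.4750i → escape time 7
(row=2, col=3): c = 0.2675 + -0.4750i → escape time 7
(row=2, col=4): c = 0.5400 + -0.4750i → escape time 4
(row=3, col=0): c = -0.5500 + -0.8475i → escape time 4
(row=3, col=1): c = -0.2775 + -0.8475i → escape time 7
(row=3, col=2): c = -0.0050 + -0.8475i → escape time 7
(row=3, col=3): c = 0.2675 + -0.8475i → escape time 4
(row=3, col=4): c = 0.5400 + -0.8475i → escape time 3
(row=4, col=0): c = -0.5500 + -1.2200i → escape time 3
(row=4, col=1): c = -0.2775 + -1.2200i → escape time 3
(row=4, col=2): c = -0.0050 + -1.2200i → escape time 3
(row=4, col=3): c = 0.2675 + -1.2200i → escape time 2
(row=4, col=4): c = 0.5400 + -1.2200i → escape time 2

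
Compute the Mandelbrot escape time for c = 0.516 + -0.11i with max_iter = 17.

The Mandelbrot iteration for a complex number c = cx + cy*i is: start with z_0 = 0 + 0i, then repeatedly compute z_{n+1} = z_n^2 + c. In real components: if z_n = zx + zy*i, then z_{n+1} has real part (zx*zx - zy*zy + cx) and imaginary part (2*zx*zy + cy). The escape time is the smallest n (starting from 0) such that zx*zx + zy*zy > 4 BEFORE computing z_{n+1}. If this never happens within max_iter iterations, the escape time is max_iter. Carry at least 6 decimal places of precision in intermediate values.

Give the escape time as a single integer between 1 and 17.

Answer: 5

Derivation:
z_0 = 0 + 0i, c = 0.5160 + -0.1100i
Iter 1: z = 0.5160 + -0.1100i, |z|^2 = 0.2784
Iter 2: z = 0.7702 + -0.2235i, |z|^2 = 0.6431
Iter 3: z = 1.0592 + -0.4543i, |z|^2 = 1.3282
Iter 4: z = 1.4315 + -1.0724i, |z|^2 = 3.1991
Iter 5: z = 1.4152 + -3.1801i, |z|^2 = 12.1158
Escaped at iteration 5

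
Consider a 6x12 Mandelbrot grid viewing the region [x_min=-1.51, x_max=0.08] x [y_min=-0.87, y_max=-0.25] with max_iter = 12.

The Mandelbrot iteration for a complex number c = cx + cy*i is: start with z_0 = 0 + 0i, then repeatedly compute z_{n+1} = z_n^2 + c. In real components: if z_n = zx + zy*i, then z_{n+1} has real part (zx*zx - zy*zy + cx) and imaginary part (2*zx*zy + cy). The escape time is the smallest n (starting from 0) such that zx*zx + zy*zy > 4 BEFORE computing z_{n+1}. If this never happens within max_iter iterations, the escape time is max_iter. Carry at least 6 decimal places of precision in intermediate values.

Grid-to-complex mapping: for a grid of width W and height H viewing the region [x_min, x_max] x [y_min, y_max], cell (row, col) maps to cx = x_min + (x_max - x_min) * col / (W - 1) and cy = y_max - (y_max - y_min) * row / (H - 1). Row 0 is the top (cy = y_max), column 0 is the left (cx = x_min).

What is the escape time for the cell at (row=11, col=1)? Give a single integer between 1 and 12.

z_0 = 0 + 0i, c = -1.1920 + -0.8700i
Iter 1: z = -1.1920 + -0.8700i, |z|^2 = 2.1778
Iter 2: z = -0.5280 + 1.2041i, |z|^2 = 1.7286
Iter 3: z = -2.3630 + -2.1416i, |z|^2 = 10.1701
Escaped at iteration 3

Answer: 3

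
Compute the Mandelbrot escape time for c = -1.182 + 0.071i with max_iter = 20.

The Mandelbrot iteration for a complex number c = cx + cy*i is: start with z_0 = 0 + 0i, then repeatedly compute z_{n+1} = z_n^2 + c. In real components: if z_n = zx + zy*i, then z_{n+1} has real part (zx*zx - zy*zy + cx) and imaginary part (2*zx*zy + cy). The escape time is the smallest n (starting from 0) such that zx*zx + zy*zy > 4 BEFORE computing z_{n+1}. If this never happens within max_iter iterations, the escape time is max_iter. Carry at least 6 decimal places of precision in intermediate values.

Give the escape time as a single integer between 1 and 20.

Answer: 20

Derivation:
z_0 = 0 + 0i, c = -1.1820 + 0.0710i
Iter 1: z = -1.1820 + 0.0710i, |z|^2 = 1.4022
Iter 2: z = 0.2101 + -0.0968i, |z|^2 = 0.0535
Iter 3: z = -1.1472 + 0.0303i, |z|^2 = 1.3171
Iter 4: z = 0.1332 + 0.0015i, |z|^2 = 0.0178
Iter 5: z = -1.1642 + 0.0714i, |z|^2 = 1.3606
Iter 6: z = 0.1684 + -0.0952i, |z|^2 = 0.0374
Iter 7: z = -1.1627 + 0.0389i, |z|^2 = 1.3534
Iter 8: z = 0.1684 + -0.0195i, |z|^2 = 0.0287
Iter 9: z = -1.1540 + 0.0644i, |z|^2 = 1.3359
Iter 10: z = 0.1456 + -0.0777i, |z|^2 = 0.0272
Iter 11: z = -1.1668 + 0.0484i, |z|^2 = 1.3638
Iter 12: z = 0.1772 + -0.0419i, |z|^2 = 0.0331
Iter 13: z = -1.1524 + 0.0562i, |z|^2 = 1.3311
Iter 14: z = 0.1428 + -0.0584i, |z|^2 = 0.0238
Iter 15: z = -1.1650 + 0.0543i, |z|^2 = 1.3602
Iter 16: z = 0.1723 + -0.0555i, |z|^2 = 0.0328
Iter 17: z = -1.1554 + 0.0519i, |z|^2 = 1.3376
Iter 18: z = 0.1502 + -0.0488i, |z|^2 = 0.0250
Iter 19: z = -1.1618 + 0.0563i, |z|^2 = 1.3530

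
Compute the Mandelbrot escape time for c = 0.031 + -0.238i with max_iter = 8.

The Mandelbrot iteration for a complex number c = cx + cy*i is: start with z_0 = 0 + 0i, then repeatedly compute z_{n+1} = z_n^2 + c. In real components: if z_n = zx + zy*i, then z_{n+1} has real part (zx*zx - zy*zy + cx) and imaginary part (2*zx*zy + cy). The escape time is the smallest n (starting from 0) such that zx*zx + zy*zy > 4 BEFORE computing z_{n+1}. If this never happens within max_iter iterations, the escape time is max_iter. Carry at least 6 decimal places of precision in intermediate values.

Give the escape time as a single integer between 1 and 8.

z_0 = 0 + 0i, c = 0.0310 + -0.2380i
Iter 1: z = 0.0310 + -0.2380i, |z|^2 = 0.0576
Iter 2: z = -0.0247 + -0.2528i, |z|^2 = 0.0645
Iter 3: z = -0.0323 + -0.2255i, |z|^2 = 0.0519
Iter 4: z = -0.0188 + -0.2234i, |z|^2 = 0.0503
Iter 5: z = -0.0186 + -0.2296i, |z|^2 = 0.0531
Iter 6: z = -0.0214 + -0.2295i, |z|^2 = 0.0531
Iter 7: z = -0.0212 + -0.2282i, |z|^2 = 0.0525

Answer: 8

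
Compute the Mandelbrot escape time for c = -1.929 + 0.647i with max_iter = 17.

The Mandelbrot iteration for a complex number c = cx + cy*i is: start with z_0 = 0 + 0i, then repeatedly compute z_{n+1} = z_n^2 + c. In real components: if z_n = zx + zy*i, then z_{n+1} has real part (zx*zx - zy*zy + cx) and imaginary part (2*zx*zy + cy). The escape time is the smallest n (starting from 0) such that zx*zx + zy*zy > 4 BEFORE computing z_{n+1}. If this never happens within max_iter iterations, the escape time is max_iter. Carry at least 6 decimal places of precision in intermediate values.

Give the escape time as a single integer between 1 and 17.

Answer: 1

Derivation:
z_0 = 0 + 0i, c = -1.9290 + 0.6470i
Iter 1: z = -1.9290 + 0.6470i, |z|^2 = 4.1396
Escaped at iteration 1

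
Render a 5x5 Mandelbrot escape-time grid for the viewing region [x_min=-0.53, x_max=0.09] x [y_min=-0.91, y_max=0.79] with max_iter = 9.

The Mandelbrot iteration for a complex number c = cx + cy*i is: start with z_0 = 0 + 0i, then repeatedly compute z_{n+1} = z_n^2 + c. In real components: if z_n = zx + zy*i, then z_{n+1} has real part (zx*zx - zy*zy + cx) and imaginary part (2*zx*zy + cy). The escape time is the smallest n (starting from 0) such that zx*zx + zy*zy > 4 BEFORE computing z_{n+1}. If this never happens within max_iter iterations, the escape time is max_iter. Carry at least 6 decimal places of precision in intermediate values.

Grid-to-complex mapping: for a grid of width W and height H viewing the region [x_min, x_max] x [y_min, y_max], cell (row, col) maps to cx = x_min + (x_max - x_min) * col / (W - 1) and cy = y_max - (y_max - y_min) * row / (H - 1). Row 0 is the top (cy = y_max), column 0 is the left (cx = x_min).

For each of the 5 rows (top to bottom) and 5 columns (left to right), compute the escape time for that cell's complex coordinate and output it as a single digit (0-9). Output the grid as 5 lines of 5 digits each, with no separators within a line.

Answer: 57997
99999
99999
99999
45895

Derivation:
(row=0, col=0): c = -0.5300 + 0.7900i → escape time 5
(row=0, col=1): c = -0.3750 + 0.7900i → escape time 7
(row=0, col=2): c = -0.2200 + 0.7900i → escape time 9
(row=0, col=3): c = -0.0650 + 0.7900i → escape time 9
(row=0, col=4): c = 0.0900 + 0.7900i → escape time 7
(row=1, col=0): c = -0.5300 + 0.3650i → escape time 9
(row=1, col=1): c = -0.3750 + 0.3650i → escape time 9
(row=1, col=2): c = -0.2200 + 0.3650i → escape time 9
(row=1, col=3): c = -0.0650 + 0.3650i → escape time 9
(row=1, col=4): c = 0.0900 + 0.3650i → escape time 9
(row=2, col=0): c = -0.5300 + -0.0600i → escape time 9
(row=2, col=1): c = -0.3750 + -0.0600i → escape time 9
(row=2, col=2): c = -0.2200 + -0.0600i → escape time 9
(row=2, col=3): c = -0.0650 + -0.0600i → escape time 9
(row=2, col=4): c = 0.0900 + -0.0600i → escape time 9
(row=3, col=0): c = -0.5300 + -0.4850i → escape time 9
(row=3, col=1): c = -0.3750 + -0.4850i → escape time 9
(row=3, col=2): c = -0.2200 + -0.4850i → escape time 9
(row=3, col=3): c = -0.0650 + -0.4850i → escape time 9
(row=3, col=4): c = 0.0900 + -0.4850i → escape time 9
(row=4, col=0): c = -0.5300 + -0.9100i → escape time 4
(row=4, col=1): c = -0.3750 + -0.9100i → escape time 5
(row=4, col=2): c = -0.2200 + -0.9100i → escape time 8
(row=4, col=3): c = -0.0650 + -0.9100i → escape time 9
(row=4, col=4): c = 0.0900 + -0.9100i → escape time 5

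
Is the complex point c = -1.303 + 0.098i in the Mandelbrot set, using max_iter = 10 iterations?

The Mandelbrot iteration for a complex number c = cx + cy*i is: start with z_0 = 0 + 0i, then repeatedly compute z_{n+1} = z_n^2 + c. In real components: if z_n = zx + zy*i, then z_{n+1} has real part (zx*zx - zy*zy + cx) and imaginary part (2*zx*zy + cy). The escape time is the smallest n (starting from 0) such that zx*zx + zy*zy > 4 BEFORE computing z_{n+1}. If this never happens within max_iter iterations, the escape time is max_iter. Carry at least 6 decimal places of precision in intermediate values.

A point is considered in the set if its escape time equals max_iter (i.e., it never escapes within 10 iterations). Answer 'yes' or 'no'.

z_0 = 0 + 0i, c = -1.3030 + 0.0980i
Iter 1: z = -1.3030 + 0.0980i, |z|^2 = 1.7074
Iter 2: z = 0.3852 + -0.1574i, |z|^2 = 0.1732
Iter 3: z = -1.1794 + -0.0233i, |z|^2 = 1.3915
Iter 4: z = 0.0874 + 0.1528i, |z|^2 = 0.0310
Iter 5: z = -1.3187 + 0.1247i, |z|^2 = 1.7546
Iter 6: z = 0.4205 + -0.2309i, |z|^2 = 0.2301
Iter 7: z = -1.1795 + -0.0962i, |z|^2 = 1.4006
Iter 8: z = 0.0791 + 0.3250i, |z|^2 = 0.1119
Iter 9: z = -1.4024 + 0.1494i, |z|^2 = 1.9889
Did not escape in 10 iterations → in set

Answer: yes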